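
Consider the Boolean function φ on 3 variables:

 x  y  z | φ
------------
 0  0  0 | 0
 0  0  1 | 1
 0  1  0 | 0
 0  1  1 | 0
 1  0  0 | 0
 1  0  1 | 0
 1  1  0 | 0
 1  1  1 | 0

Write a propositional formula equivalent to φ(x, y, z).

φ(x, y, z) = (~x & ~y) & z

Only row (0,0,1) gives 1. That row's minterm ¬x·¬y·z is φ directly.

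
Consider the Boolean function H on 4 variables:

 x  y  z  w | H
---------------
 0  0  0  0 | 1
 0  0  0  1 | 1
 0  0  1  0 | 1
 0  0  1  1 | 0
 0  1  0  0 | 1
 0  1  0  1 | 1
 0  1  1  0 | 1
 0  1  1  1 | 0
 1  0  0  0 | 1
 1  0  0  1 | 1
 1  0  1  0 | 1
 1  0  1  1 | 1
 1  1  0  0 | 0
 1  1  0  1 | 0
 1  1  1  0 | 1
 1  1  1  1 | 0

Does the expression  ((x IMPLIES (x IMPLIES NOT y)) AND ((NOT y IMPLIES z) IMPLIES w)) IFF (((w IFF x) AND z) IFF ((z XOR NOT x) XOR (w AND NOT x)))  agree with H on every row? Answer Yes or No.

Check the formula against H row by row:
  x=0, y=0, z=0, w=0: formula gives 0, but H = 1 ✗
A single disagreement suffices: at (0,0,0,0) they differ, so the formula does not compute H.

No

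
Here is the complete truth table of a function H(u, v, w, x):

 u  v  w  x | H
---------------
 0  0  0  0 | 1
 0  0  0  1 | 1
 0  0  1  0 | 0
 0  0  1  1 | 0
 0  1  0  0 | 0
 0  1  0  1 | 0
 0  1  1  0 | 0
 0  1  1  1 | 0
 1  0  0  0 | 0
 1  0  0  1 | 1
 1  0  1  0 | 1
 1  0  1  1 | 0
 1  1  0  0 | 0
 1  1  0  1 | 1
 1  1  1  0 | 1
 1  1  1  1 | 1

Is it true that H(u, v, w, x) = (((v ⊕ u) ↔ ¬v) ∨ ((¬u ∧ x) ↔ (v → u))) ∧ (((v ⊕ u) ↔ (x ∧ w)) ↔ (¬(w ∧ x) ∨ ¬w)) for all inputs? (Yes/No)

No

Evaluate (((v ⊕ u) ↔ ¬v) ∨ ((¬u ∧ x) ↔ (v → u))) ∧ (((v ⊕ u) ↔ (x ∧ w)) ↔ (¬(w ∧ x) ∨ ¬w)) on each row and compare to H:
  u=0, v=0, w=0, x=0: formula gives 0, but H = 1 ✗
A single disagreement suffices: at (0,0,0,0) they differ, so the formula does not compute H.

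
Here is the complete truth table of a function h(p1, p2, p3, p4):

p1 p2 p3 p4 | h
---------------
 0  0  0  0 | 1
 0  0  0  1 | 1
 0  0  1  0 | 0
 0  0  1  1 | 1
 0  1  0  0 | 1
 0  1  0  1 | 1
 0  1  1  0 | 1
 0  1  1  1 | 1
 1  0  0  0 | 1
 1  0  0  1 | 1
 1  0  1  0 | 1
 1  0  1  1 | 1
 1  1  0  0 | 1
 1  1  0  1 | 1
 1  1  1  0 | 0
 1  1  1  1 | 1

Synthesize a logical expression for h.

h(p1, p2, p3, p4) = ~((((~p1 & ~p2) & p3) & ~p4) | (((p1 & p2) & p3) & ~p4))

The 0-rows are (0,0,1,0), (1,1,1,0). Take each as a conjunction (¬p1·¬p2·p3·¬p4, p1·p2·p3·¬p4), form their disjunction, and complement — that gives a formula that is 1 everywhere h is.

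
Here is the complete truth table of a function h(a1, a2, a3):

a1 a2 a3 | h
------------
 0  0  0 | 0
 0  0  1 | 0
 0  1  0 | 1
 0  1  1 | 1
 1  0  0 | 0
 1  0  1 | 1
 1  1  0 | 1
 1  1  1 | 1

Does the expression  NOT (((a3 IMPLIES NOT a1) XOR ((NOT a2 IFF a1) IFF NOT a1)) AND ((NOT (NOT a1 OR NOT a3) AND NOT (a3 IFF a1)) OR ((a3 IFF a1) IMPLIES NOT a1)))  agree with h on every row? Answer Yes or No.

Test each input against both h and the formula:
  a1=0, a2=0, a3=0: formula gives 0, h = 0 ✓
  a1=0, a2=0, a3=1: formula gives 0, h = 0 ✓
  a1=0, a2=1, a3=0: formula gives 1, h = 1 ✓
  a1=0, a2=1, a3=1: formula gives 1, h = 1 ✓
  a1=1, a2=0, a3=0: formula gives 0, h = 0 ✓
  …and likewise for the remaining 3 rows.
All 8 rows match — the expression computes h exactly.

Yes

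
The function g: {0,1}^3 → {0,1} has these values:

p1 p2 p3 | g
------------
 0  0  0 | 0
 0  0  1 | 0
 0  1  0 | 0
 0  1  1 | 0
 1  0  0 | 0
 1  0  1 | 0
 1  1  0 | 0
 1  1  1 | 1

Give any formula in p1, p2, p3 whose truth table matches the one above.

The output is 1 only when every input is 1 — the AND of all inputs.

g(p1, p2, p3) = (p1 & p2) & p3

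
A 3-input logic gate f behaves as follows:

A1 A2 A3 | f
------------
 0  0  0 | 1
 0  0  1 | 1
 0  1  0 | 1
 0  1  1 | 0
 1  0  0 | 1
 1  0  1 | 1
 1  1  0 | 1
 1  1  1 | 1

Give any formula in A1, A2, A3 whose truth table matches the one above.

f is 0 on exactly one input, (0,1,1), whose minterm is ¬A1·A2·A3. So f is the negation of that single conjunction.

f(A1, A2, A3) = ¬((¬A1 ∧ A2) ∧ A3)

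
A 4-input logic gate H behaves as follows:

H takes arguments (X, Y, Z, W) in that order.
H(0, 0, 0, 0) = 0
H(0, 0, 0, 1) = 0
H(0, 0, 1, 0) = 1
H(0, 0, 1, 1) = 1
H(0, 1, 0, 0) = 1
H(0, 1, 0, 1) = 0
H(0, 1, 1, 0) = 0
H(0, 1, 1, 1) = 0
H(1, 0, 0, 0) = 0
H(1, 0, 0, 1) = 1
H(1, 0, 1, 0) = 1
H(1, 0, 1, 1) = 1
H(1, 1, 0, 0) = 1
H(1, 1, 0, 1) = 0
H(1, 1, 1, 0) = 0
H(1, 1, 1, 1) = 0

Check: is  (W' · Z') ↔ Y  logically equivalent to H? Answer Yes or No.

No

Test each input against both H and the formula:
  X=0, Y=0, Z=0, W=0: formula gives 0, H = 0 ✓
  X=0, Y=0, Z=0, W=1: formula gives 1, but H = 0 ✗
Row (0,0,0,1) is a counterexample, so the formula is not equivalent to H.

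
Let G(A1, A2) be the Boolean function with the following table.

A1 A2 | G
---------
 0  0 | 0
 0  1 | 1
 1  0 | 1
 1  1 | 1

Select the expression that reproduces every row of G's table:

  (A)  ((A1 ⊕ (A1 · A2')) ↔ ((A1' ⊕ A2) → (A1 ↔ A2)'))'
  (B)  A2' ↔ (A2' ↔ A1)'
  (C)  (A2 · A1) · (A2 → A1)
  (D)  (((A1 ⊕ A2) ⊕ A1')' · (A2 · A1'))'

A

(B) disagrees with G on (0,0) (formula → 1, table → 0); rule it out.
(C) disagrees with G on (0,1) (formula → 0, table → 1); rule it out.
(D) disagrees with G on (0,0) (formula → 1, table → 0); rule it out.
Only (A) survives; checking it on all 4 rows confirms it matches G.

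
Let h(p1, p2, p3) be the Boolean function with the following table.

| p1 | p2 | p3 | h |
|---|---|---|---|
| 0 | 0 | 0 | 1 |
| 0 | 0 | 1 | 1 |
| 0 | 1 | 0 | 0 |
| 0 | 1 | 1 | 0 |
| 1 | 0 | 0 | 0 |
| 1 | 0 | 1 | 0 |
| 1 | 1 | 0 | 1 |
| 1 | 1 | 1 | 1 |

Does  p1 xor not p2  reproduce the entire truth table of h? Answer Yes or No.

Check the formula against h row by row:
  p1=0, p2=0, p3=0: formula gives 1, h = 1 ✓
  p1=0, p2=0, p3=1: formula gives 1, h = 1 ✓
  p1=0, p2=1, p3=0: formula gives 0, h = 0 ✓
  p1=0, p2=1, p3=1: formula gives 0, h = 0 ✓
  p1=1, p2=0, p3=0: formula gives 0, h = 0 ✓
  …and likewise for the remaining 3 rows.
Every row agrees, so the formula is equivalent.

Yes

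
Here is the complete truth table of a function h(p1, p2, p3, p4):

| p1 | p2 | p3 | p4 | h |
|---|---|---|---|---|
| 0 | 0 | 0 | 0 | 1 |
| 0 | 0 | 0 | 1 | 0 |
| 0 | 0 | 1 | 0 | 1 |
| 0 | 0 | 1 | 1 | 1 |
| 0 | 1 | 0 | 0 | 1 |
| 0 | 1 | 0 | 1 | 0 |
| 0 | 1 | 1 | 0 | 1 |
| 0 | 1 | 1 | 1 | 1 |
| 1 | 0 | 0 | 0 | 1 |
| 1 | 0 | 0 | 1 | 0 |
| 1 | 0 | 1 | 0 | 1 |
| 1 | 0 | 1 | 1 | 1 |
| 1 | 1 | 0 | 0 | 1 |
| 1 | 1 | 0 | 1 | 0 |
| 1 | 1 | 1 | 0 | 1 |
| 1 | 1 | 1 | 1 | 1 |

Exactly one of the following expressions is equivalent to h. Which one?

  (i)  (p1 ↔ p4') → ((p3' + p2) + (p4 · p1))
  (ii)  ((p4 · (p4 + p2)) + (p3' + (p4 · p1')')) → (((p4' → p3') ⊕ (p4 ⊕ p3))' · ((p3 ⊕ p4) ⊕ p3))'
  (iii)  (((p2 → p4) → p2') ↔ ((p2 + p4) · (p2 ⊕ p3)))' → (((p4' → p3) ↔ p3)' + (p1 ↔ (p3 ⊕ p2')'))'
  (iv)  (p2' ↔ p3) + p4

ii

(i) disagrees with h on (0,0,0,1) (formula → 1, table → 0); rule it out.
(iii) disagrees with h on (0,0,0,0) (formula → 0, table → 1); rule it out.
(iv) disagrees with h on (0,0,0,0) (formula → 0, table → 1); rule it out.
(ii) is the remaining candidate, and it agrees with h on all 16 inputs.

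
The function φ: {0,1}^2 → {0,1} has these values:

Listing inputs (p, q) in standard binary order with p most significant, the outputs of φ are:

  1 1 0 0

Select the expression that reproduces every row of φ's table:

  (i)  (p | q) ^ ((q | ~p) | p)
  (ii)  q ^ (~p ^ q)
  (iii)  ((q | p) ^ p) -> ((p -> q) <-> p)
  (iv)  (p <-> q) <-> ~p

ii

(i) disagrees with φ on (0,1) (formula → 0, table → 1); rule it out.
(iii) disagrees with φ on (0,1) (formula → 0, table → 1); rule it out.
(iv) disagrees with φ on (0,1) (formula → 0, table → 1); rule it out.
(ii) is the remaining candidate, and it agrees with φ on all 4 inputs.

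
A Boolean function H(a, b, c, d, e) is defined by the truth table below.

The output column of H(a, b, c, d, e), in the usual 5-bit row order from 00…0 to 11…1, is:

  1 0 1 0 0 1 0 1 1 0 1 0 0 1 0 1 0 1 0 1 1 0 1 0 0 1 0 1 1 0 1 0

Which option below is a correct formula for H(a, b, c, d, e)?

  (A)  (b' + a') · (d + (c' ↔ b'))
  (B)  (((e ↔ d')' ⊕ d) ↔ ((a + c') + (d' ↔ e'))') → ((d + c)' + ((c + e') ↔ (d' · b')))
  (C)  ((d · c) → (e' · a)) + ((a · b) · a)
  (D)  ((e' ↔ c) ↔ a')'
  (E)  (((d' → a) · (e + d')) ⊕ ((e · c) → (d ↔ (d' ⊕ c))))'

D

(A) disagrees with H on (0,0,0,0,1) (formula → 1, table → 0); rule it out.
(B) disagrees with H on (0,0,0,0,1) (formula → 1, table → 0); rule it out.
(C) disagrees with H on (0,0,0,0,1) (formula → 1, table → 0); rule it out.
(E) disagrees with H on (0,0,0,0,0) (formula → 0, table → 1); rule it out.
That leaves (D). Evaluating it on every row reproduces the table of H exactly.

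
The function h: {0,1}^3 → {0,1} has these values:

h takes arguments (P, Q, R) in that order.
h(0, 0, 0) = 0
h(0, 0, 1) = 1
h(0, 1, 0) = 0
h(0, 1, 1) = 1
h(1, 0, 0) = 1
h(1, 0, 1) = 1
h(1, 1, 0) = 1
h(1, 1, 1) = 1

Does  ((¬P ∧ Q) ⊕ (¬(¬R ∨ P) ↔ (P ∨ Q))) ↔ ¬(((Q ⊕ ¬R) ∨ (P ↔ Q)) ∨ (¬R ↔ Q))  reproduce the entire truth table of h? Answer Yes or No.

Check the formula against h row by row:
  P=0, Q=0, R=0: formula gives 0, h = 0 ✓
  P=0, Q=0, R=1: formula gives 1, h = 1 ✓
  P=0, Q=1, R=0: formula gives 0, h = 0 ✓
  P=0, Q=1, R=1: formula gives 1, h = 1 ✓
  P=1, Q=0, R=0: formula gives 1, h = 1 ✓
  …and likewise for the remaining 3 rows.
All 8 rows match — the expression computes h exactly.

Yes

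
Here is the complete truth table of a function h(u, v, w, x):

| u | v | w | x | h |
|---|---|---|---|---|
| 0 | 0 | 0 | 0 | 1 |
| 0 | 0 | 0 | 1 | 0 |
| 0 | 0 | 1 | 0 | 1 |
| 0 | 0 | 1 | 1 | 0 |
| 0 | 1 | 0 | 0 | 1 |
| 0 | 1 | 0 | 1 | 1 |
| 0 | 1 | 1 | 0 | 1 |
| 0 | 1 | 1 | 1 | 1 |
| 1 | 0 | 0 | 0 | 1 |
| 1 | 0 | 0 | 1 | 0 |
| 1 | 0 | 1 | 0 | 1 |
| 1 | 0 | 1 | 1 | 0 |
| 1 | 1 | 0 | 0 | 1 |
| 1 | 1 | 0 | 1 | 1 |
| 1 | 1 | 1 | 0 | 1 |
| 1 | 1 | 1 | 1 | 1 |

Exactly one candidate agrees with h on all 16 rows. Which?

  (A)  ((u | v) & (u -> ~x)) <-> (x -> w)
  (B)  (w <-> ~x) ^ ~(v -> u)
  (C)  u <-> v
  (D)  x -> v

(A) disagrees with h on (0,0,0,0) (formula → 0, table → 1); rule it out.
(B) disagrees with h on (0,0,0,0) (formula → 0, table → 1); rule it out.
(C) disagrees with h on (0,0,0,1) (formula → 1, table → 0); rule it out.
That leaves (D). Evaluating it on every row reproduces the table of h exactly.

D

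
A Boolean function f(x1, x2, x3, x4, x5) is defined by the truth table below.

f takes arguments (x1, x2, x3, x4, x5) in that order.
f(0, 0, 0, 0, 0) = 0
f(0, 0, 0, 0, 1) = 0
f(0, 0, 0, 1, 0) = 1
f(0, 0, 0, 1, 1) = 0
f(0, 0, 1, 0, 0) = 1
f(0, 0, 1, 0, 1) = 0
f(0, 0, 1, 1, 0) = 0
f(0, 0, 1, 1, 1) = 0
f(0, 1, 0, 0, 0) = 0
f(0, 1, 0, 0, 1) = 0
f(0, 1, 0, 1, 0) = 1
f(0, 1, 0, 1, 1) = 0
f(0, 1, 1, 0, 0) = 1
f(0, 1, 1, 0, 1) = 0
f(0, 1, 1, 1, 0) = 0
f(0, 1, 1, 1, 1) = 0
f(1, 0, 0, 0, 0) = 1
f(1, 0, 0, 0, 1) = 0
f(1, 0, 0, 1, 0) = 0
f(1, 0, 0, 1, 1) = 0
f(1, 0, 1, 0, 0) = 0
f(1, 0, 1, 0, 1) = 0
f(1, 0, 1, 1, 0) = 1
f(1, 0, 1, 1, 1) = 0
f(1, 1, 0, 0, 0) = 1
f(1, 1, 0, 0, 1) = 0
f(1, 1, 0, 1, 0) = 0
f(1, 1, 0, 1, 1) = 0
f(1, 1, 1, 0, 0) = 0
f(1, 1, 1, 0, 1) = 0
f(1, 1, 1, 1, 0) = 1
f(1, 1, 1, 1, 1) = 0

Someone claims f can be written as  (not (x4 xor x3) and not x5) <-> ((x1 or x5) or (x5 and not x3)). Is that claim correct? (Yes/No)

Test each input against both f and the formula:
  x1=0, x2=0, x3=0, x4=0, x5=0: formula gives 0, f = 0 ✓
  x1=0, x2=0, x3=0, x4=0, x5=1: formula gives 0, f = 0 ✓
  x1=0, x2=0, x3=0, x4=1, x5=0: formula gives 1, f = 1 ✓
  x1=0, x2=0, x3=0, x4=1, x5=1: formula gives 0, f = 0 ✓
  …and likewise for the remaining 28 rows.
All 32 rows match — the expression computes f exactly.

Yes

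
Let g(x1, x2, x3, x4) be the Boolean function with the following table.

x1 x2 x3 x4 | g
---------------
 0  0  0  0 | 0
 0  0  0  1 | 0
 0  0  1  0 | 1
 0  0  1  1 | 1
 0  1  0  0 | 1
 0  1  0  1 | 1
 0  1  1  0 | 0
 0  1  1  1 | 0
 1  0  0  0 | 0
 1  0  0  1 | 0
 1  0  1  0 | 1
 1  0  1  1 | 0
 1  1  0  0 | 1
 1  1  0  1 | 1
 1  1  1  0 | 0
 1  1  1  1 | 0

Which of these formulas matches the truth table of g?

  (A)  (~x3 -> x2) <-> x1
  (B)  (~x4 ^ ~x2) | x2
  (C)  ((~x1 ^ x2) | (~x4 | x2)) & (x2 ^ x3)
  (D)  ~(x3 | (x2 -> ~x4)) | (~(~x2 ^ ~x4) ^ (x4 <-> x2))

C

(A) disagrees with g on (0,0,0,0) (formula → 1, table → 0); rule it out.
(B) disagrees with g on (0,0,0,1) (formula → 1, table → 0); rule it out.
(D) disagrees with g on (0,0,1,0) (formula → 0, table → 1); rule it out.
(C) is the remaining candidate, and it agrees with g on all 16 inputs.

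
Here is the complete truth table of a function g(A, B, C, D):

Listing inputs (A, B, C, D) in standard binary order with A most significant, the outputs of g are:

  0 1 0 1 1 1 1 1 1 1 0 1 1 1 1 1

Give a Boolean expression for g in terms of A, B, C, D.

g(A, B, C, D) = ¬(((((¬A ∧ ¬B) ∧ ¬C) ∧ ¬D) ∨ (((¬A ∧ ¬B) ∧ C) ∧ ¬D)) ∨ (((A ∧ ¬B) ∧ C) ∧ ¬D))

The 0-rows are (0,0,0,0), (0,0,1,0), (1,0,1,0). Take each as a conjunction (¬A·¬B·¬C·¬D, ¬A·¬B·C·¬D, A·¬B·C·¬D), form their disjunction, and complement — that gives a formula that is 1 everywhere g is.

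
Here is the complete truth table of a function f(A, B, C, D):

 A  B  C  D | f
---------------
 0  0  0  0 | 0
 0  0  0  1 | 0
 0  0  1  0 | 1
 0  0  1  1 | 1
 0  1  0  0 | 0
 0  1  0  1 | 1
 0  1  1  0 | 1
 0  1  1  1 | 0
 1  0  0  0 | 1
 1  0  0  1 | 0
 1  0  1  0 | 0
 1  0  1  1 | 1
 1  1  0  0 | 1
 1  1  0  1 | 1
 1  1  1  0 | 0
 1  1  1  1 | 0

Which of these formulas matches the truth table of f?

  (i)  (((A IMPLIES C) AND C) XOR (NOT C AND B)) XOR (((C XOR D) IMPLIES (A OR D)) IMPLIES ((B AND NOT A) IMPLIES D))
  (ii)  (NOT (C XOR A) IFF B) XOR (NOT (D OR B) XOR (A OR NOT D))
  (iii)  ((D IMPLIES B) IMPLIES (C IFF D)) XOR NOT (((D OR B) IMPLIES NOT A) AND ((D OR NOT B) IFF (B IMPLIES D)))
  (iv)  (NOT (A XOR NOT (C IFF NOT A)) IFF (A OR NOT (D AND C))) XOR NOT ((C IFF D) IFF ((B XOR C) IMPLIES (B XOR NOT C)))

ii

(i) disagrees with f on (0,0,0,0) (formula → 1, table → 0); rule it out.
(iii) disagrees with f on (0,0,0,0) (formula → 1, table → 0); rule it out.
(iv) disagrees with f on (0,0,0,1) (formula → 1, table → 0); rule it out.
(ii) is the remaining candidate, and it agrees with f on all 16 inputs.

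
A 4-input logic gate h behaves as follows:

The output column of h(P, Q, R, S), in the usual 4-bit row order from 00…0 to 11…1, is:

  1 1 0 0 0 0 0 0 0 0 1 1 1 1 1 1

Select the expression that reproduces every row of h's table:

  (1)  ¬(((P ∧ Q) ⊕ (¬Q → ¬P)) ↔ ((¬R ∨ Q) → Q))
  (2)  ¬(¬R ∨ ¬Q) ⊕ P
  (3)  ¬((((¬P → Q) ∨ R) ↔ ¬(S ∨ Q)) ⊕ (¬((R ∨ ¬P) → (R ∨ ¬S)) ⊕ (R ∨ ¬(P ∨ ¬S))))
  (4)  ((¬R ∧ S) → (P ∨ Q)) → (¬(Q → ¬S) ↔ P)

1

(2): at (0,0,0,0) it gives 0, but h = 1 — eliminated.
(3): at (0,0,0,1) it gives 0, but h = 1 — eliminated.
(4): at (0,0,1,0) it gives 1, but h = 0 — eliminated.
That leaves (1). Evaluating it on every row reproduces the table of h exactly.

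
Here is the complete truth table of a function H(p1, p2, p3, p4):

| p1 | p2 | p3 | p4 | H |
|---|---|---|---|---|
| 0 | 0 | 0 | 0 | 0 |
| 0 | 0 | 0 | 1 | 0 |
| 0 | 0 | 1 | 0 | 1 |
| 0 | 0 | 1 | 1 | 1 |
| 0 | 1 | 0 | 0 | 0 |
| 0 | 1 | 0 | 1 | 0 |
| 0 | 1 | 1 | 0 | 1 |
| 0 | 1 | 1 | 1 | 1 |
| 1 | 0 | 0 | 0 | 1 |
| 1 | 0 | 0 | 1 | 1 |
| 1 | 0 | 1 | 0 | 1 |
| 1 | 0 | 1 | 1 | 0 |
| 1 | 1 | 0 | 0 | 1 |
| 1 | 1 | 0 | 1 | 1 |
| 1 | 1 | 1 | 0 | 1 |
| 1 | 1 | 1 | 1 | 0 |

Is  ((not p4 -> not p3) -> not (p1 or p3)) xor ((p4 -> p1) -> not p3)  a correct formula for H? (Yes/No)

Yes

Test each input against both H and the formula:
  p1=0, p2=0, p3=0, p4=0: formula gives 0, H = 0 ✓
  p1=0, p2=0, p3=0, p4=1: formula gives 0, H = 0 ✓
  p1=0, p2=0, p3=1, p4=0: formula gives 1, H = 1 ✓
  p1=0, p2=0, p3=1, p4=1: formula gives 1, H = 1 ✓
  … (the remaining 12 rows also agree.)
Every row agrees, so the formula is equivalent.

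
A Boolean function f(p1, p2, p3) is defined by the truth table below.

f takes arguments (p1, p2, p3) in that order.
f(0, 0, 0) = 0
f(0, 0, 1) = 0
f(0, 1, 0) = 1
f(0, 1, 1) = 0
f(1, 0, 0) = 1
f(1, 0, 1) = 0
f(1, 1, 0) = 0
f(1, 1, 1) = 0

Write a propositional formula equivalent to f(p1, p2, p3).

f(p1, p2, p3) = ((NOT p1 AND p2) AND NOT p3) OR ((p1 AND NOT p2) AND NOT p3)

The 1-rows are (0,1,0), (1,0,0). Each contributes one minterm — ¬p1·p2·¬p3; p1·¬p2·¬p3 — and their disjunction is a sum-of-products form of f.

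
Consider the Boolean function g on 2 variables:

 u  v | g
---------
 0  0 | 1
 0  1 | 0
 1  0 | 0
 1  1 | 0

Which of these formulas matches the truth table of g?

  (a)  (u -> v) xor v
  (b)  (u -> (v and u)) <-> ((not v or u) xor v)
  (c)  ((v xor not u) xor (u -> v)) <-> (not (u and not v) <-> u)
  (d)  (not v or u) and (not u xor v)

a

(b) disagrees with g on (0,1) (formula → 1, table → 0); rule it out.
(c) disagrees with g on (1,0) (formula → 1, table → 0); rule it out.
(d) disagrees with g on (1,1) (formula → 1, table → 0); rule it out.
That leaves (a). Evaluating it on every row reproduces the table of g exactly.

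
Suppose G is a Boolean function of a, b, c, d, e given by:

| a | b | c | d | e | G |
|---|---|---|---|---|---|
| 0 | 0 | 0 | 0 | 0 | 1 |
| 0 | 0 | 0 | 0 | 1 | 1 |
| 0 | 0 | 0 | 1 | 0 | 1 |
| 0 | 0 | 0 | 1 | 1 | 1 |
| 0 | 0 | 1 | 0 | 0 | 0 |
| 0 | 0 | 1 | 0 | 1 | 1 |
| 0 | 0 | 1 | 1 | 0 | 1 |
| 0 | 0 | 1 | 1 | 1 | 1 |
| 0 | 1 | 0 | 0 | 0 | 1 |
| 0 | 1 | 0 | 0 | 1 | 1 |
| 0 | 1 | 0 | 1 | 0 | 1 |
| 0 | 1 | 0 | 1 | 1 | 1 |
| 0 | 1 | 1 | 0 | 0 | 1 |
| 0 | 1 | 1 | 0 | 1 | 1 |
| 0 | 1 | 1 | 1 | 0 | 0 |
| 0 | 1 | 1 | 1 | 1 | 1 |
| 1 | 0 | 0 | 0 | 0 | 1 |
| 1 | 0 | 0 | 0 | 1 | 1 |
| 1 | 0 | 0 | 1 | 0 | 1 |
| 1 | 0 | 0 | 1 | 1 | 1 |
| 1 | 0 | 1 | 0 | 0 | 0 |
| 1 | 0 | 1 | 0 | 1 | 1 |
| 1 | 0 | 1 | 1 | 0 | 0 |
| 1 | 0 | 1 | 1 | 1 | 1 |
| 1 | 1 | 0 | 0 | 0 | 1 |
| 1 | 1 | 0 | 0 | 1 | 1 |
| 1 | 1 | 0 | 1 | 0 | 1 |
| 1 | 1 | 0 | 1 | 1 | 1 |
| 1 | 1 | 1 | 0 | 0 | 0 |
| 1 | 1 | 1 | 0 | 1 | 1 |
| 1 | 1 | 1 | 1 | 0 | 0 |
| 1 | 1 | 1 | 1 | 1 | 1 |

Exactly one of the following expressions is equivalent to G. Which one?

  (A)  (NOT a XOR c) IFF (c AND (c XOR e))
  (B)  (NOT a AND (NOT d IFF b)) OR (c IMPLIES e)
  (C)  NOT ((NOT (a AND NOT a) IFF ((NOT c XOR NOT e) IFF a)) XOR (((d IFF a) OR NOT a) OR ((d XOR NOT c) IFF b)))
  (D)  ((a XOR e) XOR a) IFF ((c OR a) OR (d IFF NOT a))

(A) disagrees with G on (0,0,0,0,0) (formula → 0, table → 1); rule it out.
(C) disagrees with G on (0,0,0,0,1) (formula → 0, table → 1); rule it out.
(D) disagrees with G on (0,0,0,0,1) (formula → 0, table → 1); rule it out.
(B) is the remaining candidate, and it agrees with G on all 32 inputs.

B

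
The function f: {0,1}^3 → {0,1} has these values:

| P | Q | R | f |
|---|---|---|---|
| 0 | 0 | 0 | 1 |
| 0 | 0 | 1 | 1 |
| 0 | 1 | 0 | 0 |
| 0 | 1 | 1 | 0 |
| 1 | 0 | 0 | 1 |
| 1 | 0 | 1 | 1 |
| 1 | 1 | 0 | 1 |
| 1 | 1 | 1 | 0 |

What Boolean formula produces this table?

The 0-rows are (0,1,0), (0,1,1), (1,1,1). Take each as a conjunction (¬P·Q·¬R, ¬P·Q·R, P·Q·R), form their disjunction, and complement — that gives a formula that is 1 everywhere f is.

f(P, Q, R) = NOT ((((NOT P AND Q) AND NOT R) OR ((NOT P AND Q) AND R)) OR ((P AND Q) AND R))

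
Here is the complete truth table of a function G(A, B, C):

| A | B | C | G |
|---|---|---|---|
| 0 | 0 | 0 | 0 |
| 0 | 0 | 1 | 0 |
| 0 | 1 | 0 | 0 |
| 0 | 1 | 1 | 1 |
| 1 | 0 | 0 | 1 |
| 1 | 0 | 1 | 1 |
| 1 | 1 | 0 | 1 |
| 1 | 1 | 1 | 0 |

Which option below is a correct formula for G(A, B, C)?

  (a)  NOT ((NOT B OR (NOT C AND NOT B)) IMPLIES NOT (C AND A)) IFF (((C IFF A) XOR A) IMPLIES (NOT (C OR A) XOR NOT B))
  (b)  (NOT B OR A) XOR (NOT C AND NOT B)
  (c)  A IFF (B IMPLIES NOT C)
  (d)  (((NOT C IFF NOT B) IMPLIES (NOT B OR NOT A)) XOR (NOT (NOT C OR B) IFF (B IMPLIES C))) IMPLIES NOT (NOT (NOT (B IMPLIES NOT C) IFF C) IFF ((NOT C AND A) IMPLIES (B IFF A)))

(a): at (0,0,0) it gives 1, but G = 0 — eliminated.
(b): at (0,0,1) it gives 1, but G = 0 — eliminated.
(d): at (0,0,0) it gives 1, but G = 0 — eliminated.
That leaves (c). Evaluating it on every row reproduces the table of G exactly.

c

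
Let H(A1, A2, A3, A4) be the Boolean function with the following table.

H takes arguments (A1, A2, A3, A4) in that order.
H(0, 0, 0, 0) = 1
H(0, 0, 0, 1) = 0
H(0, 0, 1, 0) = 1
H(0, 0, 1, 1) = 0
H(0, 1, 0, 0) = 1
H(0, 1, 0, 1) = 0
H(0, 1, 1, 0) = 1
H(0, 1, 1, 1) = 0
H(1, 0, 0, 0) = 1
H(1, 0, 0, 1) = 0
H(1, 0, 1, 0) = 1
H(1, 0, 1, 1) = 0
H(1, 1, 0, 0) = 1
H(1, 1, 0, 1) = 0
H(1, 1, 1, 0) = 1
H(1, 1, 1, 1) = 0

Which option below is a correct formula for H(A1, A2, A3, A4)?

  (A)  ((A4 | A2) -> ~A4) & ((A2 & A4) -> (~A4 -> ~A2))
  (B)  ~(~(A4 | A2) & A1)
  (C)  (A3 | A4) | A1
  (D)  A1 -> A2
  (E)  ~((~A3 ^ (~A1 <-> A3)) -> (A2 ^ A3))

(B) disagrees with H on (0,0,0,1) (formula → 1, table → 0); rule it out.
(C) disagrees with H on (0,0,0,0) (formula → 0, table → 1); rule it out.
(D) disagrees with H on (0,0,0,1) (formula → 1, table → 0); rule it out.
(E) disagrees with H on (0,0,0,1) (formula → 1, table → 0); rule it out.
That leaves (A). Evaluating it on every row reproduces the table of H exactly.

A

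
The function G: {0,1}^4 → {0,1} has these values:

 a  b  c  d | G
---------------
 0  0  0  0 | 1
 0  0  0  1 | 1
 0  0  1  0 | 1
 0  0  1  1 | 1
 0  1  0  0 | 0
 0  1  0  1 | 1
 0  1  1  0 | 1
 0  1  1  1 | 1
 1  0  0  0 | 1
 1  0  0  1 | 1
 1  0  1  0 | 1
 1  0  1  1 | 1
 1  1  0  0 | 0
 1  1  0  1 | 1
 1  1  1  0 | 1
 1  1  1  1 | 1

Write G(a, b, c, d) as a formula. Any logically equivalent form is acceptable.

G is 0 on only 2 rows — (0,1,0,0), (1,1,0,0). Writing each as a minterm (¬a·b·¬c·¬d, a·b·¬c·¬d) and OR-ing them characterizes exactly where G=0, so G is the negation of that disjunction.

G(a, b, c, d) = ((((a' · b) · c') · d') + (((a · b) · c') · d'))'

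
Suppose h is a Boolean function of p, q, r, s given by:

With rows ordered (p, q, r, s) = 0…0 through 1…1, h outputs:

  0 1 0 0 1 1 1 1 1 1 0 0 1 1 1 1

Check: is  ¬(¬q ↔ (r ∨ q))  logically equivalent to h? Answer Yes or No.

Evaluate ¬(¬q ↔ (r ∨ q)) on each row and compare to h:
  p=0, q=0, r=0, s=0: formula gives 1, but h = 0 ✗
Row (0,0,0,0) is a counterexample, so the formula is not equivalent to h.

No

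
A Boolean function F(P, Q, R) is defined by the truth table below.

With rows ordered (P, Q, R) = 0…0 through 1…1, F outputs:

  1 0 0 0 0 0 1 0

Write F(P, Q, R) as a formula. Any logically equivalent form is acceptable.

F=1 on 2 inputs: (0,0,0), (1,1,0). Reading each as a conjunction of literals (¬P·¬Q·¬R, P·Q·¬R) and taking the OR gives the canonical DNF.

F(P, Q, R) = ((¬P ∧ ¬Q) ∧ ¬R) ∨ ((P ∧ Q) ∧ ¬R)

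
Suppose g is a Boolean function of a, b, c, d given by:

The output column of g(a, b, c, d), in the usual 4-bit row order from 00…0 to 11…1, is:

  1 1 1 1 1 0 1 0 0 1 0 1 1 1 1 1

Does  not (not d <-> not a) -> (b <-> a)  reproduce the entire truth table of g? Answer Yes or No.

Evaluate not (not d <-> not a) -> (b <-> a) on each row and compare to g:
  a=0, b=0, c=0, d=0: formula gives 1, g = 1 ✓
  a=0, b=0, c=0, d=1: formula gives 1, g = 1 ✓
  a=0, b=0, c=1, d=0: formula gives 1, g = 1 ✓
  a=0, b=0, c=1, d=1: formula gives 1, g = 1 ✓
  … (the remaining 12 rows also agree.)
Every row agrees, so the formula is equivalent.

Yes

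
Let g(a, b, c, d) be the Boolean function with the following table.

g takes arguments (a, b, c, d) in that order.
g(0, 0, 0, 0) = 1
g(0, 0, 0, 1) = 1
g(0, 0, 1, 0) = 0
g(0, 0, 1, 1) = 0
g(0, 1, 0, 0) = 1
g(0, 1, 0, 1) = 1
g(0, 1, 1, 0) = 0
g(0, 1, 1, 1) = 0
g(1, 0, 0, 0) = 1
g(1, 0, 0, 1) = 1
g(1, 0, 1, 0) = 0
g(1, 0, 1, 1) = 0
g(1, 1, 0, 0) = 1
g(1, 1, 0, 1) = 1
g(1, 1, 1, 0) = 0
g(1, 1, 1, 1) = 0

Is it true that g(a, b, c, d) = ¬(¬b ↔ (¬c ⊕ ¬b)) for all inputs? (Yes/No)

Yes

Evaluate ¬(¬b ↔ (¬c ⊕ ¬b)) on each row and compare to g:
  a=0, b=0, c=0, d=0: formula gives 1, g = 1 ✓
  a=0, b=0, c=0, d=1: formula gives 1, g = 1 ✓
  a=0, b=0, c=1, d=0: formula gives 0, g = 0 ✓
  a=0, b=0, c=1, d=1: formula gives 0, g = 0 ✓
  … (the remaining 12 rows also agree.)
All 16 rows match — the expression computes g exactly.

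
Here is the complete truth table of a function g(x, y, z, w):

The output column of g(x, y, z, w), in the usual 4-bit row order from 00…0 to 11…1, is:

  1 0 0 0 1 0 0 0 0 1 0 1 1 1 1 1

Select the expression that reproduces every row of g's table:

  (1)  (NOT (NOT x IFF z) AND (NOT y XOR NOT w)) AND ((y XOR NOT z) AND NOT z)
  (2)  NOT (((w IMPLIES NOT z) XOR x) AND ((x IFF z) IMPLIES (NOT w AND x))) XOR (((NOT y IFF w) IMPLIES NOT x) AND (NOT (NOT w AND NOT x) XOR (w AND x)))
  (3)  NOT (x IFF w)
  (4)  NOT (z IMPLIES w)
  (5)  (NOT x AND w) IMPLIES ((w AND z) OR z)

(1) fails at (0,0,0,0): the formula yields 0, g is 1.
(3) fails at (0,0,0,0): the formula yields 0, g is 1.
(4) fails at (0,0,0,0): the formula yields 0, g is 1.
(5) fails at (0,0,1,0): the formula yields 1, g is 0.
(2) is the remaining candidate, and it agrees with g on all 16 inputs.

2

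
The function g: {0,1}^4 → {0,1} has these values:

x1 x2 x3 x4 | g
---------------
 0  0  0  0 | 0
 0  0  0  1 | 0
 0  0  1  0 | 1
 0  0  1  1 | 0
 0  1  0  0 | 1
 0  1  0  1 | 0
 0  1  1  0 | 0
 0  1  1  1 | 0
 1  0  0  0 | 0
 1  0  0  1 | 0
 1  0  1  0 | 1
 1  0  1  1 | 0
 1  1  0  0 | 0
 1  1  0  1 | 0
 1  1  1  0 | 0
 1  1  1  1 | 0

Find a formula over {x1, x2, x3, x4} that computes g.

g=1 on 3 inputs: (0,0,1,0), (0,1,0,0), (1,0,1,0). Reading each as a conjunction of literals (¬x1·¬x2·x3·¬x4, ¬x1·x2·¬x3·¬x4, x1·¬x2·x3·¬x4) and taking the OR gives the canonical DNF.

g(x1, x2, x3, x4) = ((((NOT x1 AND NOT x2) AND x3) AND NOT x4) OR (((NOT x1 AND x2) AND NOT x3) AND NOT x4)) OR (((x1 AND NOT x2) AND x3) AND NOT x4)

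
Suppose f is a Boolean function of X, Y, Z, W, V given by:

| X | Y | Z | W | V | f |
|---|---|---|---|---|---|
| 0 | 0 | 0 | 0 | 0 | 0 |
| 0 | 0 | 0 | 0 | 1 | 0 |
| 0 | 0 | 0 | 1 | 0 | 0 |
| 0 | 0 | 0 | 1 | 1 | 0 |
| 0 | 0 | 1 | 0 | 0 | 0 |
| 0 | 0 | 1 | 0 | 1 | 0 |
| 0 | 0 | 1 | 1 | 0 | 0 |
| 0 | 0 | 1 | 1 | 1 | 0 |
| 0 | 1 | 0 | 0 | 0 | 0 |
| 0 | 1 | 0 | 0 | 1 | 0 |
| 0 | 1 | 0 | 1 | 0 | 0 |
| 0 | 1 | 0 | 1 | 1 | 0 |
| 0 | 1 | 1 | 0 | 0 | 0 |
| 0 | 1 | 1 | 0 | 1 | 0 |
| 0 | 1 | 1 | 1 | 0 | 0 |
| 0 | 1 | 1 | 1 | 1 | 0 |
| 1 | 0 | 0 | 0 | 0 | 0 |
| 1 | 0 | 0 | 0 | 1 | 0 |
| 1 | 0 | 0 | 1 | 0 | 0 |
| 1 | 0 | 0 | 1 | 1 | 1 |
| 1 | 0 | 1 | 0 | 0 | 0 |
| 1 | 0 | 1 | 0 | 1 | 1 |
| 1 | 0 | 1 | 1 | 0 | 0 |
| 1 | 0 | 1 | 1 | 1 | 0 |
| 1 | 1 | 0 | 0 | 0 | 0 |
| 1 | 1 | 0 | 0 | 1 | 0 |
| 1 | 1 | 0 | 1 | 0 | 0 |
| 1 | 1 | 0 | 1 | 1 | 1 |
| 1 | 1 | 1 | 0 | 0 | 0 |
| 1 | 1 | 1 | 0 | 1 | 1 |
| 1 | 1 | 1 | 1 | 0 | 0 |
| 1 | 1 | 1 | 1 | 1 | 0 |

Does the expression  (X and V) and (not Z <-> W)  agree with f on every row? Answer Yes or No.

Yes

Test each input against both f and the formula:
  X=0, Y=0, Z=0, W=0, V=0: formula gives 0, f = 0 ✓
  X=0, Y=0, Z=0, W=0, V=1: formula gives 0, f = 0 ✓
  X=0, Y=0, Z=0, W=1, V=0: formula gives 0, f = 0 ✓
  X=0, Y=0, Z=0, W=1, V=1: formula gives 0, f = 0 ✓
  … (the remaining 28 rows also agree.)
No disagreement on any input; they are logically equivalent.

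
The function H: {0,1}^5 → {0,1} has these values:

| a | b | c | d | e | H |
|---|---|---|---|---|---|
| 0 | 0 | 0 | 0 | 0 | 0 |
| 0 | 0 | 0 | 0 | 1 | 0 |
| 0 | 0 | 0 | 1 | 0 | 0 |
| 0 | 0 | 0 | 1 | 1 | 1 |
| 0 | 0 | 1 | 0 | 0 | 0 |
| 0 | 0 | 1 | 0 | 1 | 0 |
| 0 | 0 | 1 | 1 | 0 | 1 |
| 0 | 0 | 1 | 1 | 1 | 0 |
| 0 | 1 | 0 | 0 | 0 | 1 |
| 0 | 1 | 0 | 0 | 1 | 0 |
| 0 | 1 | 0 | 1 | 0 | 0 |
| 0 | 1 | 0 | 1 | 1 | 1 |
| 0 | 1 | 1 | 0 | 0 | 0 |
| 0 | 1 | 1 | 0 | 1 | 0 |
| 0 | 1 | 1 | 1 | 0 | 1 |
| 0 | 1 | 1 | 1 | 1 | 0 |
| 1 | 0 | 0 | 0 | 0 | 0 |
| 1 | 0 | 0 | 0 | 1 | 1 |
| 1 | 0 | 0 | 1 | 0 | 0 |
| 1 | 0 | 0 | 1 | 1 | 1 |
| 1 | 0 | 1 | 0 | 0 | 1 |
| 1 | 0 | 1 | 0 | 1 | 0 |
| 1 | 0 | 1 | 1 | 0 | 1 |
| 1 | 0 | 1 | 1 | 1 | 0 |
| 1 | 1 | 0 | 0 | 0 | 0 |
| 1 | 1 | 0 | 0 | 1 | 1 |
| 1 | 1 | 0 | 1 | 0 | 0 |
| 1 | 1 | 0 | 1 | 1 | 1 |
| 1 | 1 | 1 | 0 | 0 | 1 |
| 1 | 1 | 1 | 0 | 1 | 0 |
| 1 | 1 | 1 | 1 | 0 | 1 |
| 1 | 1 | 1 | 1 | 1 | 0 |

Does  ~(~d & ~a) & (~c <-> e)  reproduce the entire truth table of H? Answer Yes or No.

No

Test each input against both H and the formula:
  a=0, b=0, c=0, d=0, e=0: formula gives 0, H = 0 ✓
  a=0, b=0, c=0, d=0, e=1: formula gives 0, H = 0 ✓
  a=0, b=0, c=0, d=1, e=0: formula gives 0, H = 0 ✓
  a=0, b=0, c=0, d=1, e=1: formula gives 1, H = 1 ✓
  …
  a=0, b=1, c=0, d=0, e=0: formula gives 0, but H = 1 ✗
A single disagreement suffices: at (0,1,0,0,0) they differ, so the formula does not compute H.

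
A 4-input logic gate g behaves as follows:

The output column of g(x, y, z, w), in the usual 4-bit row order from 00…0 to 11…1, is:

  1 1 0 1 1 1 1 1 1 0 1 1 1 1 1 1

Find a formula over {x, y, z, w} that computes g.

g(x, y, z, w) = NOT ((((NOT x AND NOT y) AND z) AND NOT w) OR (((x AND NOT y) AND NOT z) AND w))

The 0-rows are (0,0,1,0), (1,0,0,1). Take each as a conjunction (¬x·¬y·z·¬w, x·¬y·¬z·w), form their disjunction, and complement — that gives a formula that is 1 everywhere g is.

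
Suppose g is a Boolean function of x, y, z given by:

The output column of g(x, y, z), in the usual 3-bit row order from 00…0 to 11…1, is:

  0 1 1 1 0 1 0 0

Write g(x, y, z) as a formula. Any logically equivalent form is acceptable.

g(x, y, z) = ((((x' · y') · z) + ((x' · y) · z')) + ((x' · y) · z)) + ((x · y') · z)

g=1 on 4 inputs: (0,0,1), (0,1,0), (0,1,1), (1,0,1). Reading each as a conjunction of literals (¬x·¬y·z, ¬x·y·¬z, ¬x·y·z, x·¬y·z) and taking the OR gives the canonical DNF.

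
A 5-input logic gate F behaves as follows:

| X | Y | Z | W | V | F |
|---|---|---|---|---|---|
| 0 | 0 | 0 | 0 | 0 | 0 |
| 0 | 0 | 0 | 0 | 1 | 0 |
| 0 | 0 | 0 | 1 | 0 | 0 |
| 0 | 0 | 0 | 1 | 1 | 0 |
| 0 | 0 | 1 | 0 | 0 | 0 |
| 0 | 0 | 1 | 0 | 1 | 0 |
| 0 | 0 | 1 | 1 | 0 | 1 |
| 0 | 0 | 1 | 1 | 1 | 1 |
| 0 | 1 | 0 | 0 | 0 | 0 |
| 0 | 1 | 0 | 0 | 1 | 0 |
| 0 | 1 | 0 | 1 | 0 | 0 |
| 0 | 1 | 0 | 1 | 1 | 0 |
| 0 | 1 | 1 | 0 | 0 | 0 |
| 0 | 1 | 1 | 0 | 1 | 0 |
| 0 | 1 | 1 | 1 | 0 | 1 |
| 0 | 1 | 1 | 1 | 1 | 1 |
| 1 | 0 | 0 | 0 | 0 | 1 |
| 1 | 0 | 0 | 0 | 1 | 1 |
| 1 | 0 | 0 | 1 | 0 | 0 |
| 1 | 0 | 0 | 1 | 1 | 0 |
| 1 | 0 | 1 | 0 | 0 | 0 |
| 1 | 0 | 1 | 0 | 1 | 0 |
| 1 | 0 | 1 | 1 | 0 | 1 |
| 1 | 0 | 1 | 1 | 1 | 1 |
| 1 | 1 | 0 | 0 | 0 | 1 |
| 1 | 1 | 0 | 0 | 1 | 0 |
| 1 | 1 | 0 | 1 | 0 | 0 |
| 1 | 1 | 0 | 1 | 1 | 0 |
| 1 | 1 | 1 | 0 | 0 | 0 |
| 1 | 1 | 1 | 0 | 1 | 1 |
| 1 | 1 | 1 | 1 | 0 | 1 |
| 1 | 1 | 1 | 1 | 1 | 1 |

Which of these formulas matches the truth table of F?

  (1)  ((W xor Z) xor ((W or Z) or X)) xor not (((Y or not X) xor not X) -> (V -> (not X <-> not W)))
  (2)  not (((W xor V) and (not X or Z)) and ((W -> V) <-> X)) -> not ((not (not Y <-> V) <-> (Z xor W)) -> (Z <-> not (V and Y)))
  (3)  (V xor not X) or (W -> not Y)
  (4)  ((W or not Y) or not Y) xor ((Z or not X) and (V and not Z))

1

(2) disagrees with F on (0,0,0,0,1) (formula → 1, table → 0); rule it out.
(3) disagrees with F on (0,0,0,0,0) (formula → 1, table → 0); rule it out.
(4) disagrees with F on (0,0,0,0,0) (formula → 1, table → 0); rule it out.
That leaves (1). Evaluating it on every row reproduces the table of F exactly.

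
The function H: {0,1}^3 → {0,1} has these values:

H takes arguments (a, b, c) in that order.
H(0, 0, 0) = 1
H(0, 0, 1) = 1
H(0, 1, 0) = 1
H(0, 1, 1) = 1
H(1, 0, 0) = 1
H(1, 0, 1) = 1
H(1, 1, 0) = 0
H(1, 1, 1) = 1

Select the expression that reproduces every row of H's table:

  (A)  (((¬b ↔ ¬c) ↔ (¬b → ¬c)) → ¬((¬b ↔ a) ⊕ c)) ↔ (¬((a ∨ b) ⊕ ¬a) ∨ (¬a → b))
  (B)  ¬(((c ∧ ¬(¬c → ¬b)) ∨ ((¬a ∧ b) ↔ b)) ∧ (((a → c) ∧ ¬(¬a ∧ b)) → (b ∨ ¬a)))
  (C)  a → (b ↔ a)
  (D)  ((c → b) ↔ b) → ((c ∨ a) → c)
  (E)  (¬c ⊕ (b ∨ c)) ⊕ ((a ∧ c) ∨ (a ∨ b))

D

(A) fails at (0,0,0): the formula yields 0, H is 1.
(B) fails at (0,0,0): the formula yields 0, H is 1.
(C) fails at (1,0,0): the formula yields 0, H is 1.
(E) fails at (0,1,1): the formula yields 0, H is 1.
That leaves (D). Evaluating it on every row reproduces the table of H exactly.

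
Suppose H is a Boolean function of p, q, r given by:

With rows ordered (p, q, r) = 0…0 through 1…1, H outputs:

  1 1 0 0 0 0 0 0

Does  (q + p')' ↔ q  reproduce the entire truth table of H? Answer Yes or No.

Yes

Test each input against both H and the formula:
  p=0, q=0, r=0: formula gives 1, H = 1 ✓
  p=0, q=0, r=1: formula gives 1, H = 1 ✓
  p=0, q=1, r=0: formula gives 0, H = 0 ✓
  p=0, q=1, r=1: formula gives 0, H = 0 ✓
  p=1, q=0, r=0: formula gives 0, H = 0 ✓
  …and likewise for the remaining 3 rows.
All 8 rows match — the expression computes H exactly.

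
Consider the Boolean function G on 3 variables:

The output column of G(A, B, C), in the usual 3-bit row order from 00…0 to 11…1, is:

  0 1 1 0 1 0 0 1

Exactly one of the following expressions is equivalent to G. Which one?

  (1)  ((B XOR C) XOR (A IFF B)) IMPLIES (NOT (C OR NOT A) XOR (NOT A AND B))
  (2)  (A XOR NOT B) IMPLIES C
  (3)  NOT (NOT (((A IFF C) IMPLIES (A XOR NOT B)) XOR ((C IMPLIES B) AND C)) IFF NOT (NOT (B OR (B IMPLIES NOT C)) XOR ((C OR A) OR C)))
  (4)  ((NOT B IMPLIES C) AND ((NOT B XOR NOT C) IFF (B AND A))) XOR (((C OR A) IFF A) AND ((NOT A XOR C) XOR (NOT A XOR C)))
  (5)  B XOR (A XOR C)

(1) fails at (0,1,1): the formula yields 1, G is 0.
(2) fails at (0,1,1): the formula yields 1, G is 0.
(3) fails at (0,0,0): the formula yields 1, G is 0.
(4) fails at (0,0,1): the formula yields 0, G is 1.
That leaves (5). Evaluating it on every row reproduces the table of G exactly.

5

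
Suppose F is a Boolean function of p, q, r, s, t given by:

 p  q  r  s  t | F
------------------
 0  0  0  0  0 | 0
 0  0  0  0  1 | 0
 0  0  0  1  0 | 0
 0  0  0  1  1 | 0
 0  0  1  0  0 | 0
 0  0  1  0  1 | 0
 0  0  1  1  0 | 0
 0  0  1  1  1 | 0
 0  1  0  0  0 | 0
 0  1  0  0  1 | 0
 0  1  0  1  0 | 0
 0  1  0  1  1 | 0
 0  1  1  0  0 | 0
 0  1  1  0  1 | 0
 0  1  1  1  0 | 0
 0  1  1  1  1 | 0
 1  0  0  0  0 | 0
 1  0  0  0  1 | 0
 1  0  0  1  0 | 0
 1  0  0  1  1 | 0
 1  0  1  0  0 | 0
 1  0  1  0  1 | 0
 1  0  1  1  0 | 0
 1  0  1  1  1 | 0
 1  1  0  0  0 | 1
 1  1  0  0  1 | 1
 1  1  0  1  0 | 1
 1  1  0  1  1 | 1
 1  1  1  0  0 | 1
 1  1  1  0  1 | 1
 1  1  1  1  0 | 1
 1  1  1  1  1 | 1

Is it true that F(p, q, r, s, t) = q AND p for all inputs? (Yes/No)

Test each input against both F and the formula:
  p=0, q=0, r=0, s=0, t=0: formula gives 0, F = 0 ✓
  p=0, q=0, r=0, s=0, t=1: formula gives 0, F = 0 ✓
  p=0, q=0, r=0, s=1, t=0: formula gives 0, F = 0 ✓
  p=0, q=0, r=0, s=1, t=1: formula gives 0, F = 0 ✓
  …and likewise for the remaining 28 rows.
All 32 rows match — the expression computes F exactly.

Yes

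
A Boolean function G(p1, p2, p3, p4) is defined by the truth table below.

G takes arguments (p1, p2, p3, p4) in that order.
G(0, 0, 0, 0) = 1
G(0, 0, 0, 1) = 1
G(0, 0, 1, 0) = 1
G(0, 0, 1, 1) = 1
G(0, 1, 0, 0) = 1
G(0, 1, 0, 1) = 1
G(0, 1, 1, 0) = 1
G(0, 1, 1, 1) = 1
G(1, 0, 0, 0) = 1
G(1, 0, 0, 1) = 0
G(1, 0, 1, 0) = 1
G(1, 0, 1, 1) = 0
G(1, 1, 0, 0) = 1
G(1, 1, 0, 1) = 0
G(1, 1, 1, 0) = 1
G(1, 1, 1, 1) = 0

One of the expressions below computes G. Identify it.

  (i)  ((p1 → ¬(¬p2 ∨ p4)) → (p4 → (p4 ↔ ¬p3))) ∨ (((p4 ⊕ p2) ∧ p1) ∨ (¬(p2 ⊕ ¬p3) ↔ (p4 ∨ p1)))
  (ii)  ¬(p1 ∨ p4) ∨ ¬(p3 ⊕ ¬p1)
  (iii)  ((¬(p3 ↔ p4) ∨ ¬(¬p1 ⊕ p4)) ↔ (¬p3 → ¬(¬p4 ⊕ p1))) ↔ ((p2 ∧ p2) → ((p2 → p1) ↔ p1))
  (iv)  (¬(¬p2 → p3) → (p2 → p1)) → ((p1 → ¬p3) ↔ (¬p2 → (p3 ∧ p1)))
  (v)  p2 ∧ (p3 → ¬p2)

iii

(i): at (0,1,1,1) it gives 0, but G = 1 — eliminated.
(ii): at (0,0,0,1) it gives 0, but G = 1 — eliminated.
(iv): at (0,0,0,0) it gives 0, but G = 1 — eliminated.
(v): at (0,0,0,0) it gives 0, but G = 1 — eliminated.
That leaves (iii). Evaluating it on every row reproduces the table of G exactly.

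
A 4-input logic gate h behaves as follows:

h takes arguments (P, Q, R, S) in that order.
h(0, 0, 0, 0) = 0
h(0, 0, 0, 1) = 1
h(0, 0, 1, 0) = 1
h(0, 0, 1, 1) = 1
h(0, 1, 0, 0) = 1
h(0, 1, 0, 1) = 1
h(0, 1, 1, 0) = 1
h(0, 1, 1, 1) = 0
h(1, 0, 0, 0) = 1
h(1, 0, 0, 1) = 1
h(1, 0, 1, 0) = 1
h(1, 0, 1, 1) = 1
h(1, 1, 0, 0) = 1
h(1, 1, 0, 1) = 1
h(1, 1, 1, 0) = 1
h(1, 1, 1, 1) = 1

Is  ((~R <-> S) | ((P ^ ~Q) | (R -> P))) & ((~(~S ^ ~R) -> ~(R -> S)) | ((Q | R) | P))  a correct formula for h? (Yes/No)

Test each input against both h and the formula:
  P=0, Q=0, R=0, S=0: formula gives 0, h = 0 ✓
  P=0, Q=0, R=0, S=1: formula gives 1, h = 1 ✓
  P=0, Q=0, R=1, S=0: formula gives 1, h = 1 ✓
  P=0, Q=0, R=1, S=1: formula gives 1, h = 1 ✓
  …and likewise for the remaining 12 rows.
Every row agrees, so the formula is equivalent.

Yes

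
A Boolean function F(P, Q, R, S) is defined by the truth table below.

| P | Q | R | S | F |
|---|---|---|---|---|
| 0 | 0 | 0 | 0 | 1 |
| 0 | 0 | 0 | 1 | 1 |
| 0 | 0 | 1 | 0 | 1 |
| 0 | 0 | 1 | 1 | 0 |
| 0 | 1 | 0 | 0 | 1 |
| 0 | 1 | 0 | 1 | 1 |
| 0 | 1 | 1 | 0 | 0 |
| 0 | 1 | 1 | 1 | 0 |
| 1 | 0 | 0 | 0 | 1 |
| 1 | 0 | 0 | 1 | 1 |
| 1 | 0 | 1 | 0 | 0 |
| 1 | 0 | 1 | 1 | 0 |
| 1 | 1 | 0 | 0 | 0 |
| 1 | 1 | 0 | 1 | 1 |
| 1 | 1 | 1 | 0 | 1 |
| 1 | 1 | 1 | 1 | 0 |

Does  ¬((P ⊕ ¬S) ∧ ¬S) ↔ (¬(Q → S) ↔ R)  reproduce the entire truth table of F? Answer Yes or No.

No

Evaluate ¬((P ⊕ ¬S) ∧ ¬S) ↔ (¬(Q → S) ↔ R) on each row and compare to F:
  P=0, Q=0, R=0, S=0: formula gives 0, but F = 1 ✗
Row (0,0,0,0) is a counterexample, so the formula is not equivalent to F.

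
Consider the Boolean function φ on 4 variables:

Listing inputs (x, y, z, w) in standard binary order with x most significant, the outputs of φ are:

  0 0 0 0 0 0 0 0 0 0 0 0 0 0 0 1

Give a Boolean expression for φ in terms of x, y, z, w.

φ(x, y, z, w) = ((x ∧ y) ∧ z) ∧ w

The output is 1 only when every input is 1 — the AND of all inputs.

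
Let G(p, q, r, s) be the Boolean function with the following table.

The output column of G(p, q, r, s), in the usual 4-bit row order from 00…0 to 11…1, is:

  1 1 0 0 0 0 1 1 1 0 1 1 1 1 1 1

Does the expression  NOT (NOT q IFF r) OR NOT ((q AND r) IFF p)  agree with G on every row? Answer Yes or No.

No

Test each input against both G and the formula:
  p=0, q=0, r=0, s=0: formula gives 1, G = 1 ✓
  p=0, q=0, r=0, s=1: formula gives 1, G = 1 ✓
  p=0, q=0, r=1, s=0: formula gives 0, G = 0 ✓
  p=0, q=0, r=1, s=1: formula gives 0, G = 0 ✓
  …
  p=1, q=0, r=0, s=1: formula gives 1, but G = 0 ✗
Since they disagree at (1,0,0,1), the expression is not a correct formula for G.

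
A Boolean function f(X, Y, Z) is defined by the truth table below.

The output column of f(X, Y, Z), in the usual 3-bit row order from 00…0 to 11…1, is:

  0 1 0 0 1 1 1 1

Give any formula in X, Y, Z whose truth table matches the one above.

f(X, Y, Z) = not ((((not X and not Y) and not Z) or ((not X and Y) and not Z)) or ((not X and Y) and Z))

There are just 3 zero rows: (0,0,0), (0,1,0), (0,1,1). Their minterms are ¬X·¬Y·¬Z, ¬X·Y·¬Z, ¬X·Y·Z; the OR of those covers precisely the 0-outputs, and negating it yields f.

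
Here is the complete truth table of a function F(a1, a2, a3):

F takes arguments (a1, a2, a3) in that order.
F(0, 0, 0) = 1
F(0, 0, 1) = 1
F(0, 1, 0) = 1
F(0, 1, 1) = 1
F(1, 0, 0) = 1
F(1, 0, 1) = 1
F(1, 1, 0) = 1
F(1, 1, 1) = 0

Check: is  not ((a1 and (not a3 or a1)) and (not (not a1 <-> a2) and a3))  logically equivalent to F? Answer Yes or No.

Yes

Check the formula against F row by row:
  a1=0, a2=0, a3=0: formula gives 1, F = 1 ✓
  a1=0, a2=0, a3=1: formula gives 1, F = 1 ✓
  a1=0, a2=1, a3=0: formula gives 1, F = 1 ✓
  a1=0, a2=1, a3=1: formula gives 1, F = 1 ✓
  a1=1, a2=0, a3=0: formula gives 1, F = 1 ✓
  … (the remaining 3 rows also agree.)
Every row agrees, so the formula is equivalent.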